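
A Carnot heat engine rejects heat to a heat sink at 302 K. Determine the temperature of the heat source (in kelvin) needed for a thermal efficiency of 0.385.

T_H ≈ 491.1 K

From η = 1 − T_C/T_H, solving for T_H gives T_H = T_C/(1 − η) = 302.00/(1 − 0.385) = 491.1 K.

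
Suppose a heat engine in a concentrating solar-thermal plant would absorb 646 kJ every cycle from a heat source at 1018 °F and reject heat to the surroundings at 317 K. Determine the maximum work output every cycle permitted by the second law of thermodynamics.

T_H = 1018 °F → (1018 − 32) × 5/9 = 547.78 °C = 820.93 K.
By the Carnot theorem, η_max = 1 − T_C/T_H = 1 − 317.00/820.93 = 0.6139.
W_max = η_max · Q_H = 0.6139 × 646 = 396.5 kJ.

W_max ≈ 396.5 kJ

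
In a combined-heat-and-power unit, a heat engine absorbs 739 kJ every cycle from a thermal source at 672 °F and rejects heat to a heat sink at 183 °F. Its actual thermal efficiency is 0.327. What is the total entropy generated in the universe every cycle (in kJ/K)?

ΔS_univ ≈ 0.2175 kJ/K

T_H = 672 °F → (672 − 32) × 5/9 = 355.56 °C = 628.71 K.
T_C = 183 °F → (183 − 32) × 5/9 = 83.89 °C = 357.04 K.
W = η·Q_H = 0.327 × 739 = 241.7 kJ, so Q_C = Q_H − W = 497.3 kJ.
The hot reservoir loses entropy Q_H/T_H = 739/628.71 = 1.175 kJ/K; the cold reservoir gains Q_C/T_C = 497.3/357.04 = 1.393 kJ/K.
ΔS_univ = −Q_H/T_H + Q_C/T_C = 0.2175 kJ/K (> 0, since η = 0.327 < η_Carnot = 0.432).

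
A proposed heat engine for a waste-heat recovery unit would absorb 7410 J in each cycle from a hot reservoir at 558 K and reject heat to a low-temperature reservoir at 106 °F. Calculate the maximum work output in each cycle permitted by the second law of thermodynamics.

T_C = 106 °F → (106 − 32) × 5/9 = 41.11 °C = 314.26 K.
By the Carnot theorem, η_max = 1 − T_C/T_H = 1 − 314.26/558.00 = 0.4368.
W_max = η_max · Q_H = 0.4368 × 7410 = 3240 J.

W_max ≈ 3240 J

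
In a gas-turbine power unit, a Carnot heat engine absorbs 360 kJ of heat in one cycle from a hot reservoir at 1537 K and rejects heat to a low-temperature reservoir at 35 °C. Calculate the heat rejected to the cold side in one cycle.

Q_C ≈ 72.2 kJ

T_C = 35 °C → 35 + 273.15 = 308.15 K.
The Carnot efficiency is η = 1 − T_C/T_H = 1 − 308.15/1537.00 = 0.7995.
For a reversible cycle Q_C/Q_H = T_C/T_H, so Q_C = 360 × 308.15/1537.00 = 72.2 kJ.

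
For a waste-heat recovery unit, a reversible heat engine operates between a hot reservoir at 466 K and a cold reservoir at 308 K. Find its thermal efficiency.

For a reversible engine, η = 1 − T_C/T_H = 1 − 308.00/466.00 = 0.339.

η ≈ 0.339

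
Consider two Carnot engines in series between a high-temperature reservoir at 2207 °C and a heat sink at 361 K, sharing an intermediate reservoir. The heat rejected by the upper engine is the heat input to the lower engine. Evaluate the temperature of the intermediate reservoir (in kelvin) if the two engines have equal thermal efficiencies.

T_m ≈ 946.2 K

T_H = 2207 °C → 2207 + 273.15 = 2480.15 K.
Equal efficiencies require 1 − T_m/T_H = 1 − T_C/T_m, i.e. T_m/T_H = T_C/T_m, so T_m = √(T_H·T_C) = √(2480.15 × 361.00) = 946.2 K.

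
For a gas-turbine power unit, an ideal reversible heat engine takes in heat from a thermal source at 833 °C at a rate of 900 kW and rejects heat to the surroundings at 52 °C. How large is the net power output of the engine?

T_H = 833 °C → 833 + 273.15 = 1106.15 K.
T_C = 52 °C → 52 + 273.15 = 325.15 K.
Since the cycle is reversible, η = 1 − T_C/T_H = 1 − 325.15/1106.15 = 0.7061.
W = η·Q_H = 0.7061 × 900 = 635 kW.

Ẇ ≈ 635 kW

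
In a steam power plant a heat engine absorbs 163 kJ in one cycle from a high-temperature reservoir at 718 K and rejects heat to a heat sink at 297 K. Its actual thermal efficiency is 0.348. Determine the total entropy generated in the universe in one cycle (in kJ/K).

ΔS_univ ≈ 0.1308 kJ/K

W = η·Q_H = 0.348 × 163 = 56.72 kJ, so Q_C = Q_H − W = 106.3 kJ.
The hot reservoir loses entropy Q_H/T_H = 163/718.00 = 0.2270 kJ/K; the cold reservoir gains Q_C/T_C = 106.3/297.00 = 0.3578 kJ/K.
ΔS_univ = −Q_H/T_H + Q_C/T_C = 0.1308 kJ/K (> 0, since η = 0.348 < η_Carnot = 0.586).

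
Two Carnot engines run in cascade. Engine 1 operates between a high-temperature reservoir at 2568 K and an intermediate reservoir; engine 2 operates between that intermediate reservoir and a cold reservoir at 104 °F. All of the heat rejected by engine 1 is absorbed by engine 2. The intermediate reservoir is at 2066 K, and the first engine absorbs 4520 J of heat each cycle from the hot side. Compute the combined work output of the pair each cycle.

T_C = 104 °F → (104 − 32) × 5/9 = 40.00 °C = 313.15 K.
Two reversible stages in series are equivalent to a single Carnot engine between T_H and T_C, so η_total = 1 − T_C/T_H = 1 − 313.15/2568.00 = 0.8781.
W_total = η_total · Q_H = 0.8781 × 4520 = 3969 J.

W_total ≈ 3969 J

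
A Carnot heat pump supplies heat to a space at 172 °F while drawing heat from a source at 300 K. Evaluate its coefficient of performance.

COP_HP ≈ 6.89

T_H = 172 °F → (172 − 32) × 5/9 = 77.78 °C = 350.93 K.
Reversible heating COP: COP_HP = T_H/(T_H − T_C) = 350.93/(350.93 − 300.00) = 6.89.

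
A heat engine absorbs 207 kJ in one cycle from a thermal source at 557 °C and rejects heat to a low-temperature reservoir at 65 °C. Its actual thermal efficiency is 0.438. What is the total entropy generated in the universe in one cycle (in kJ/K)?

ΔS_univ ≈ 0.0947 kJ/K

T_H = 557 °C → 557 + 273.15 = 830.15 K.
T_C = 65 °C → 65 + 273.15 = 338.15 K.
W = η·Q_H = 0.438 × 207 = 90.67 kJ, so Q_C = Q_H − W = 116.3 kJ.
Reservoir entropy changes: ΔS_H = −Q_H/T_H = −207/830.15 = -0.2494 kJ/K and ΔS_C = +Q_C/T_C = 116.3/338.15 = 0.3440 kJ/K.
ΔS_univ = −Q_H/T_H + Q_C/T_C = 0.0947 kJ/K (> 0, since η = 0.438 < η_Carnot = 0.593).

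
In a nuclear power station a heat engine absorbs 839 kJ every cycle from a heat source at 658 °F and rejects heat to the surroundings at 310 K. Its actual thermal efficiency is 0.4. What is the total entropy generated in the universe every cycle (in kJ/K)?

ΔS_univ ≈ 0.2727 kJ/K

T_H = 658 °F → (658 − 32) × 5/9 = 347.78 °C = 620.93 K.
W = η·Q_H = 0.4 × 839 = 335.6 kJ, so Q_C = Q_H − W = 503.4 kJ.
The hot reservoir loses entropy Q_H/T_H = 839/620.93 = 1.351 kJ/K; the cold reservoir gains Q_C/T_C = 503.4/310.00 = 1.624 kJ/K.
ΔS_univ = −Q_H/T_H + Q_C/T_C = 0.2727 kJ/K (> 0, since η = 0.4 < η_Carnot = 0.501).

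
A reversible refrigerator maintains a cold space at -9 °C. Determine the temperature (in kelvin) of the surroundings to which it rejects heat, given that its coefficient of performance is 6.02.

T_C = -9 °C → -9 + 273.15 = 264.15 K.
COP_R = T_C/(T_H − T_C) ⇒ T_H = T_C·(1 + 1/COP_R) = 264.15 × (1 + 1/6.02) = 308 K.

T_H ≈ 308 K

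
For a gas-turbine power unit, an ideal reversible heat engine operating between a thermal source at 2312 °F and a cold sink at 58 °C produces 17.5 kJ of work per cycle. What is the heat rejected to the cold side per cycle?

T_H = 2312 °F → (2312 − 32) × 5/9 = 1266.67 °C = 1539.82 K.
T_C = 58 °C → 58 + 273.15 = 331.15 K.
Carnot efficiency: η = 1 − T_C/T_H = 1 − 331.15/1539.82 = 0.7849.
Since Q_C/Q_H = T_C/T_H and Q_H = W/η, Q_C = W·T_C/(T_H − T_C) = 17.5 × 331.15/1208.67 = 4.79 kJ.

Q_C ≈ 4.79 kJ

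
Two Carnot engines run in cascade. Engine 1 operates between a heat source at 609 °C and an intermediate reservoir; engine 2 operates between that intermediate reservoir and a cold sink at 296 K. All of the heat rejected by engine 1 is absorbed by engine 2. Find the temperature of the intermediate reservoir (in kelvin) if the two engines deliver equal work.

T_m ≈ 589 K

T_H = 609 °C → 609 + 273.15 = 882.15 K.
For reversible stages Q_m = Q_H·(T_m/T_H). Setting W₁ = Q_H(1 − T_m/T_H) equal to W₂ = Q_m(1 − T_C/T_m) = Q_H·(T_m − T_C)/T_H gives T_H − T_m = T_m − T_C, so T_m = (T_H + T_C)/2 = (882.15 + 296.00)/2 = 589 K.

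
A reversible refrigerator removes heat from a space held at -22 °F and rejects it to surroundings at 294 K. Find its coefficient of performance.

T_C = -22 °F → (-22 − 32) × 5/9 = -30.00 °C = 243.15 K.
Carnot COP: COP_R = T_C/(T_H − T_C) = 243.15/(294.00 − 243.15) = 4.78.

COP_R ≈ 4.78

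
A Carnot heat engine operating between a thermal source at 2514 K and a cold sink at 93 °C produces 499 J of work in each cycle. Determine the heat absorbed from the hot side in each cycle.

Q_H ≈ 584 J

T_C = 93 °C → 93 + 273.15 = 366.15 K.
For a reversible engine, η = 1 − T_C/T_H = 1 − 366.15/2514.00 = 0.8544.
Q_H = W/η = 499/0.8544 = 584 J.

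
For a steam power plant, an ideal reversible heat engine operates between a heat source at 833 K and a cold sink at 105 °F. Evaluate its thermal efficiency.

T_C = 105 °F → (105 − 32) × 5/9 = 40.56 °C = 313.71 K.
The Carnot efficiency is η = 1 − T_C/T_H = 1 − 313.71/833.00 = 0.623.

η ≈ 0.623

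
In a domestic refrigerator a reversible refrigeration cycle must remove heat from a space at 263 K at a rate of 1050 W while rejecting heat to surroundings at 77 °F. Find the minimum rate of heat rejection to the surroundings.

Q̇_H ≈ 1190 W

T_H = 77 °F → (77 − 32) × 5/9 = 25.00 °C = 298.15 K.
For a reversible cycle Q_H/Q_C = T_H/T_C, so Q_H = Q_C·T_H/T_C = 1050 × 298.15/263.00 = 1190 W.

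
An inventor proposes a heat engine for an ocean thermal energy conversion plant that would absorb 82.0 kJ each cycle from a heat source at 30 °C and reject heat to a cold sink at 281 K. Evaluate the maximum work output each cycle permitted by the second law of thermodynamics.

T_H = 30 °C → 30 + 273.15 = 303.15 K.
The upper bound on efficiency is η_max = 1 − T_C/T_H = 1 − 281.00/303.15 = 0.0731.
W_max = η_max · Q_H = 0.0731 × 82.0 = 5.99 kJ.

W_max ≈ 5.99 kJ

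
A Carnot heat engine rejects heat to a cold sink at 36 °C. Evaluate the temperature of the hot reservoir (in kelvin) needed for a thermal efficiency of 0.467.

T_H ≈ 580 K

T_C = 36 °C → 36 + 273.15 = 309.15 K.
From η = 1 − T_C/T_H, solving for T_H gives T_H = T_C/(1 − η) = 309.15/(1 − 0.467) = 580 K.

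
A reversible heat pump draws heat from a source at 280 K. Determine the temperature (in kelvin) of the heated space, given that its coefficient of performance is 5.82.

COP_HP = T_H/(T_H − T_C) ⇒ T_H = T_C·COP_HP/(COP_HP − 1) = 280.00 × 5.82/(5.82 − 1) = 338.1 K.

T_H ≈ 338.1 K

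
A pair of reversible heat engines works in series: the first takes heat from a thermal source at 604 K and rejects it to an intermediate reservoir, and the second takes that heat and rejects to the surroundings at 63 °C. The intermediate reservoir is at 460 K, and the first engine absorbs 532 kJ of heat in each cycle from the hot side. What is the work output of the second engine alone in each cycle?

W₂ ≈ 109 kJ

T_C = 63 °C → 63 + 273.15 = 336.15 K.
Heat entering the second stage: Q_m = Q_H·(T_m/T_H) = 532 × 460.00/604.00 = 405 kJ.
Second-stage efficiency η₂ = 1 − T_C/T_m = 1 − 336.15/460.00 = 0.2692, so W₂ = η₂·Q_m = 109 kJ.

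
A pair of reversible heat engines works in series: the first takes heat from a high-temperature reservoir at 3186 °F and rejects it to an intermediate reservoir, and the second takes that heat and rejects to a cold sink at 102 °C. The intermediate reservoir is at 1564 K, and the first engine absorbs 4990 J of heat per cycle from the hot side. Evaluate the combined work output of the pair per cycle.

T_H = 3186 °F → (3186 − 32) × 5/9 = 1752.22 °C = 2025.37 K.
T_C = 102 °C → 102 + 273.15 = 375.15 K.
Two reversible stages in series are equivalent to a single Carnot engine between T_H and T_C, so η_total = 1 − T_C/T_H = 1 − 375.15/2025.37 = 0.8148.
W_total = η_total · Q_H = 0.8148 × 4990 = 4070 J.

W_total ≈ 4070 J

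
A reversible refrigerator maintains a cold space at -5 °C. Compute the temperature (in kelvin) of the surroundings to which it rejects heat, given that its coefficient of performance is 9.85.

T_C = -5 °C → -5 + 273.15 = 268.15 K.
COP_R = T_C/(T_H − T_C) ⇒ T_H = T_C·(1 + 1/COP_R) = 268.15 × (1 + 1/9.85) = 295 K.

T_H ≈ 295 K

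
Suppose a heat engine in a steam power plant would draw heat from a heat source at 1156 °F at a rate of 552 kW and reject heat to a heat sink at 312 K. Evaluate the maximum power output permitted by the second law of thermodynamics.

T_H = 1156 °F → (1156 − 32) × 5/9 = 624.44 °C = 897.59 K.
No engine can exceed the Carnot limit: η_max = 1 − T_C/T_H = 1 − 312.00/897.59 = 0.6524.
W_max = η_max · Q_H = 0.6524 × 552 = 360 kW.

Ẇ_max ≈ 360 kW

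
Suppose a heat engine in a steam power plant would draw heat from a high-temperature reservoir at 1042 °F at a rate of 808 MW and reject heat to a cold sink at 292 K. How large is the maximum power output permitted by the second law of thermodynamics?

Ẇ_max ≈ 525 MW

T_H = 1042 °F → (1042 − 32) × 5/9 = 561.11 °C = 834.26 K.
By the Carnot theorem, η_max = 1 − T_C/T_H = 1 − 292.00/834.26 = 0.6500.
W_max = η_max · Q_H = 0.6500 × 808 = 525 MW.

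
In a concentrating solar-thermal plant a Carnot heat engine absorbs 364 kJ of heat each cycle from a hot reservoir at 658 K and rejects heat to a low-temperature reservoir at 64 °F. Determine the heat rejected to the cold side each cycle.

Q_C ≈ 161 kJ

T_C = 64 °F → (64 − 32) × 5/9 = 17.78 °C = 290.93 K.
Carnot efficiency: η = 1 − T_C/T_H = 1 − 290.93/658.00 = 0.5579.
For a reversible cycle Q_C/Q_H = T_C/T_H, so Q_C = 364 × 290.93/658.00 = 161 kJ.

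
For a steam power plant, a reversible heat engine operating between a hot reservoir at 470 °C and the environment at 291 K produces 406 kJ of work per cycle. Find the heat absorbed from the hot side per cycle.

T_H = 470 °C → 470 + 273.15 = 743.15 K.
η_rev = 1 − T_C/T_H = 1 − 291.00/743.15 = 0.6084.
Q_H = W/η = 406/0.6084 = 667 kJ.

Q_H ≈ 667 kJ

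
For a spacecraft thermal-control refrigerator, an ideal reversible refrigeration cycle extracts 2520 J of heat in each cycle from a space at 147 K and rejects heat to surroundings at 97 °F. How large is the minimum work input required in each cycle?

T_H = 97 °F → (97 − 32) × 5/9 = 36.11 °C = 309.26 K.
Carnot COP: COP_R = T_C/(T_H − T_C) = 147.00/162.26 = 0.9059.
W = Q_C/COP_R = 2520/0.9059 = 2780 J.

W_in ≈ 2780 J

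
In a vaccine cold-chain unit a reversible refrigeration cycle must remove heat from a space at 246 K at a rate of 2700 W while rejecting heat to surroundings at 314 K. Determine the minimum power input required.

COP_R = T_C/(T_H − T_C) = 246.00/68.00 = 3.6176.
W = Q_C/COP_R = 2700/3.6176 = 746 W.

Ẇ_in ≈ 746 W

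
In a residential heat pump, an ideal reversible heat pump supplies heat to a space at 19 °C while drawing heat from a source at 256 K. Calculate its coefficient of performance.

COP_HP ≈ 8.08

T_H = 19 °C → 19 + 273.15 = 292.15 K.
Reversible heating COP: COP_HP = T_H/(T_H − T_C) = 292.15/(292.15 − 256.00) = 8.08.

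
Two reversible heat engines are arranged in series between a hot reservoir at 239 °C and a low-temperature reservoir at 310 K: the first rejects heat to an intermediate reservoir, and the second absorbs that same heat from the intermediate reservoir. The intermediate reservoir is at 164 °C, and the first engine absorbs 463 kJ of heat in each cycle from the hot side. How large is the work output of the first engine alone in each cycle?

T_H = 239 °C → 239 + 273.15 = 512.15 K.
T_m = 164 °C → 164 + 273.15 = 437.15 K.
First-stage efficiency η₁ = 1 − T_m/T_H = 1 − 437.15/512.15 = 0.1464.
W₁ = η₁·Q_H = 0.1464 × 463 = 67.80 kJ.

W₁ ≈ 67.80 kJ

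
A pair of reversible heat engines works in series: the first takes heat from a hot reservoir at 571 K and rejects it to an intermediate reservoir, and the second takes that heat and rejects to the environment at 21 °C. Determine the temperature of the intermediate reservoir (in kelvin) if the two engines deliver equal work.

T_m ≈ 433 K

T_C = 21 °C → 21 + 273.15 = 294.15 K.
For reversible stages Q_m = Q_H·(T_m/T_H). Setting W₁ = Q_H(1 − T_m/T_H) equal to W₂ = Q_m(1 − T_C/T_m) = Q_H·(T_m − T_C)/T_H gives T_H − T_m = T_m − T_C, so T_m = (T_H + T_C)/2 = (571.00 + 294.15)/2 = 433 K.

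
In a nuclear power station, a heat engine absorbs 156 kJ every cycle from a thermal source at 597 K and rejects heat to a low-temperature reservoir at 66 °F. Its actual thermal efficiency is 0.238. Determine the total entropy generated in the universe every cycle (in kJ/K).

T_C = 66 °F → (66 − 32) × 5/9 = 18.89 °C = 292.04 K.
W = η·Q_H = 0.238 × 156 = 37.13 kJ, so Q_C = Q_H − W = 118.9 kJ.
Entropy balance on the reservoirs: −Q_H/T_H = -0.2613 kJ/K, +Q_C/T_C = 0.4070 kJ/K.
ΔS_univ = −Q_H/T_H + Q_C/T_C = 0.146 kJ/K (> 0, since η = 0.238 < η_Carnot = 0.511).

ΔS_univ ≈ 0.146 kJ/K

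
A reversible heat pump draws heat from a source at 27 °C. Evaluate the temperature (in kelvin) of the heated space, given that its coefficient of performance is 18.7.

T_H ≈ 317.1 K

T_C = 27 °C → 27 + 273.15 = 300.15 K.
COP_HP = T_H/(T_H − T_C) ⇒ T_H = T_C·COP_HP/(COP_HP − 1) = 300.15 × 18.7/(18.7 − 1) = 317.1 K.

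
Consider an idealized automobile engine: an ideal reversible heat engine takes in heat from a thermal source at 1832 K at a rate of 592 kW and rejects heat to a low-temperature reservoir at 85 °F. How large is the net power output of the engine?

T_C = 85 °F → (85 − 32) × 5/9 = 29.44 °C = 302.59 K.
The Carnot efficiency is η = 1 − T_C/T_H = 1 − 302.59/1832.00 = 0.8348.
W = η·Q_H = 0.8348 × 592 = 494 kW.

Ẇ ≈ 494 kW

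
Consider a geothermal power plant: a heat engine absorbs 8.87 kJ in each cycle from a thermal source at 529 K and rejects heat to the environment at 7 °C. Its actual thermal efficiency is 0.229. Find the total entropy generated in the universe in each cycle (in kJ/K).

T_C = 7 °C → 7 + 273.15 = 280.15 K.
W = η·Q_H = 0.229 × 8.87 = 2.031 kJ, so Q_C = Q_H − W = 6.839 kJ.
Entropy balance on the reservoirs: −Q_H/T_H = -0.01677 kJ/K, +Q_C/T_C = 0.02441 kJ/K.
ΔS_univ = −Q_H/T_H + Q_C/T_C = 0.00764 kJ/K (> 0, since η = 0.229 < η_Carnot = 0.470).

ΔS_univ ≈ 0.00764 kJ/K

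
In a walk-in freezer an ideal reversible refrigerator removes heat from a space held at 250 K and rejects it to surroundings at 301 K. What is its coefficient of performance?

COP_R ≈ 4.902

For a reversible refrigerator, COP_R = T_C/(T_H − T_C) = 250.00/(301.00 − 250.00) = 4.902.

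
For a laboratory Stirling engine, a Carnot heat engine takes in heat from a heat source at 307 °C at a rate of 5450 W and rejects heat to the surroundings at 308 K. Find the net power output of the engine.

Ẇ ≈ 2560 W

T_H = 307 °C → 307 + 273.15 = 580.15 K.
Carnot efficiency: η = 1 − T_C/T_H = 1 − 308.00/580.15 = 0.4691.
W = η·Q_H = 0.4691 × 5450 = 2560 W.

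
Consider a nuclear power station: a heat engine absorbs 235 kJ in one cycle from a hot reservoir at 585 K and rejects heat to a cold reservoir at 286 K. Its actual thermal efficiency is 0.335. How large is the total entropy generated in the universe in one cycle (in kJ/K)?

W = η·Q_H = 0.335 × 235 = 78.73 kJ, so Q_C = Q_H − W = 156.3 kJ.
Reservoir entropy changes: ΔS_H = −Q_H/T_H = −235/585.00 = -0.4017 kJ/K and ΔS_C = +Q_C/T_C = 156.3/286.00 = 0.5464 kJ/K.
ΔS_univ = −Q_H/T_H + Q_C/T_C = 0.1447 kJ/K (> 0, since η = 0.335 < η_Carnot = 0.511).

ΔS_univ ≈ 0.1447 kJ/K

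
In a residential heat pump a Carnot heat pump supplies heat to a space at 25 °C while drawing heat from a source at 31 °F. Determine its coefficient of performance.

COP_HP ≈ 11.7

T_H = 25 °C → 25 + 273.15 = 298.15 K.
T_C = 31 °F → (31 − 32) × 5/9 = -0.56 °C = 272.59 K.
COP_HP = T_H/(T_H − T_C) = 298.15/(298.15 − 272.59) = 11.7.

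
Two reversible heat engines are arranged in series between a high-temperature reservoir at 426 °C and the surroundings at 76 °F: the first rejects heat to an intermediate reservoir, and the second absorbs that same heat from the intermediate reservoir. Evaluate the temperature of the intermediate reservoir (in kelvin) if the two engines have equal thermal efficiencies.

T_m ≈ 456 K

T_H = 426 °C → 426 + 273.15 = 699.15 K.
T_C = 76 °F → (76 − 32) × 5/9 = 24.44 °C = 297.59 K.
Equal efficiencies require 1 − T_m/T_H = 1 − T_C/T_m, i.e. T_m/T_H = T_C/T_m, so T_m = √(T_H·T_C) = √(699.15 × 297.59) = 456 K.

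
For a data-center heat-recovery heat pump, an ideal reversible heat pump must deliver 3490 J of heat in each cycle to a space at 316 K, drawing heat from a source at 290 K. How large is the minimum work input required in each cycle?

W_in ≈ 287 J

Reversible heating COP: COP_HP = T_H/(T_H − T_C) = 316.00/26.00 = 12.1538.
W = Q_H/COP_HP = 3490/12.1538 = 287 J.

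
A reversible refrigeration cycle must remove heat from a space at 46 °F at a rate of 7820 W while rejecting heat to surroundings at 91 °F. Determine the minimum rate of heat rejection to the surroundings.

T_H = 91 °F → (91 − 32) × 5/9 = 32.78 °C = 305.93 K.
T_C = 46 °F → (46 − 32) × 5/9 = 7.78 °C = 280.93 K.
For a reversible cycle Q_H/Q_C = T_H/T_C, so Q_H = Q_C·T_H/T_C = 7820 × 305.93/280.93 = 8520 W.

Q̇_H ≈ 8520 W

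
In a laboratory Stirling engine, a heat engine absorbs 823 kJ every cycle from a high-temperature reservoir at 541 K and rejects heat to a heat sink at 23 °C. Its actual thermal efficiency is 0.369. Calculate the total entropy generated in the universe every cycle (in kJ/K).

T_C = 23 °C → 23 + 273.15 = 296.15 K.
W = η·Q_H = 0.369 × 823 = 303.7 kJ, so Q_C = Q_H − W = 519.3 kJ.
The hot reservoir loses entropy Q_H/T_H = 823/541.00 = 1.521 kJ/K; the cold reservoir gains Q_C/T_C = 519.3/296.15 = 1.754 kJ/K.
ΔS_univ = −Q_H/T_H + Q_C/T_C = 0.232 kJ/K (> 0, since η = 0.369 < η_Carnot = 0.453).

ΔS_univ ≈ 0.232 kJ/K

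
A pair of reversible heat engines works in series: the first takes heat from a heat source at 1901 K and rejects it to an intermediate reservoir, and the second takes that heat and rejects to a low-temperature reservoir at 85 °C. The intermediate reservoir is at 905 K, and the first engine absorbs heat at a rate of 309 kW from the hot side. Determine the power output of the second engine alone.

Ẇ₂ ≈ 88.89 kW

T_C = 85 °C → 85 + 273.15 = 358.15 K.
Heat entering the second stage: Q_m = Q_H·(T_m/T_H) = 309 × 905.00/1901.00 = 147.1 kW.
Second-stage efficiency η₂ = 1 − T_C/T_m = 1 − 358.15/905.00 = 0.6043, so W₂ = η₂·Q_m = 88.89 kW.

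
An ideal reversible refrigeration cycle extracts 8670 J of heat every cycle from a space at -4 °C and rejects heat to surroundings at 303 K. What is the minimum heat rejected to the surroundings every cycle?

Q_H ≈ 9760 J

T_C = -4 °C → -4 + 273.15 = 269.15 K.
For a reversible cycle Q_H/Q_C = T_H/T_C, so Q_H = Q_C·T_H/T_C = 8670 × 303.00/269.15 = 9760 J.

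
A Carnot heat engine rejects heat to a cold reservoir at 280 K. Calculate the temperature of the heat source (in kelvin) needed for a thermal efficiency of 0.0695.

From η = 1 − T_C/T_H, solving for T_H gives T_H = T_C/(1 − η) = 280.00/(1 − 0.0695) = 301 K.

T_H ≈ 301 K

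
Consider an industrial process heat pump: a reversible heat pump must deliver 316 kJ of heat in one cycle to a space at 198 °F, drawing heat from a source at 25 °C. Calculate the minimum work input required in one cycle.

T_H = 198 °F → (198 − 32) × 5/9 = 92.22 °C = 365.37 K.
T_C = 25 °C → 25 + 273.15 = 298.15 K.
For a reversible heat pump, COP_HP = T_H/(T_H − T_C) = 365.37/67.22 = 5.4353.
W = Q_H/COP_HP = 316/5.4353 = 58.1 kJ.

W_in ≈ 58.1 kJ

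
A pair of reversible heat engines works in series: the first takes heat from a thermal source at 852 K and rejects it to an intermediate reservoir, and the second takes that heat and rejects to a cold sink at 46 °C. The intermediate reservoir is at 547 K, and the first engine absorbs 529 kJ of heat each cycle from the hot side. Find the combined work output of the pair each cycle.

W_total ≈ 331 kJ

T_C = 46 °C → 46 + 273.15 = 319.15 K.
Two reversible stages in series are equivalent to a single Carnot engine between T_H and T_C, so η_total = 1 − T_C/T_H = 1 − 319.15/852.00 = 0.6254.
W_total = η_total · Q_H = 0.6254 × 529 = 331 kJ.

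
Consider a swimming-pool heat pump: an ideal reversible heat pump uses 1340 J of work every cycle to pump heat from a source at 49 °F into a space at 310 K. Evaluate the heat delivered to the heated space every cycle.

Q_H ≈ 15160 J

T_C = 49 °F → (49 − 32) × 5/9 = 9.44 °C = 282.59 K.
The Carnot heat-pump COP is COP_HP = T_H/(T_H − T_C) = 310.00/27.41 = 11.3116.
Q_H = COP_HP · W = 11.3116 × 1340 = 15160 J.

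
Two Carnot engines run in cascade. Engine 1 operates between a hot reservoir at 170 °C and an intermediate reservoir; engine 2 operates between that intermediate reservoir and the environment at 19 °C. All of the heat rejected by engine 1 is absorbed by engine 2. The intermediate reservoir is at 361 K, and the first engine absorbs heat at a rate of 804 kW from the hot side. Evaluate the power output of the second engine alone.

T_H = 170 °C → 170 + 273.15 = 443.15 K.
T_C = 19 °C → 19 + 273.15 = 292.15 K.
Heat entering the second stage: Q_m = Q_H·(T_m/T_H) = 804 × 361.00/443.15 = 655 kW.
Second-stage efficiency η₂ = 1 − T_C/T_m = 1 − 292.15/361.00 = 0.1907, so W₂ = η₂·Q_m = 125 kW.

Ẇ₂ ≈ 125 kW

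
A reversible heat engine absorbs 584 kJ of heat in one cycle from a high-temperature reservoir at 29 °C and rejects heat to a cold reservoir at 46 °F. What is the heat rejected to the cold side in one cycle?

T_H = 29 °C → 29 + 273.15 = 302.15 K.
T_C = 46 °F → (46 − 32) × 5/9 = 7.78 °C = 280.93 K.
Carnot efficiency: η = 1 − T_C/T_H = 1 − 280.93/302.15 = 0.0702.
For a reversible cycle Q_C/Q_H = T_C/T_H, so Q_C = 584 × 280.93/302.15 = 543 kJ.

Q_C ≈ 543 kJ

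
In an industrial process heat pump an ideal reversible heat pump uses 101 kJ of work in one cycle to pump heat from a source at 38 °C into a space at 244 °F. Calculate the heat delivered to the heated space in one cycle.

Q_H ≈ 495 kJ

T_H = 244 °F → (244 − 32) × 5/9 = 117.78 °C = 390.93 K.
T_C = 38 °C → 38 + 273.15 = 311.15 K.
Reversible heating COP: COP_HP = T_H/(T_H − T_C) = 390.93/79.78 = 4.9002.
Q_H = COP_HP · W = 4.9002 × 101 = 495 kJ.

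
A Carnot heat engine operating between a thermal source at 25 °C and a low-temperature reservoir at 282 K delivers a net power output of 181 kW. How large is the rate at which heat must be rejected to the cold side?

Q̇_C ≈ 3160 kW

T_H = 25 °C → 25 + 273.15 = 298.15 K.
Carnot efficiency: η = 1 − T_C/T_H = 1 − 282.00/298.15 = 0.0542.
Since Q_C/Q_H = T_C/T_H and Q_H = W/η, Q_C = W·T_C/(T_H − T_C) = 181 × 282.00/16.15 = 3160 kW.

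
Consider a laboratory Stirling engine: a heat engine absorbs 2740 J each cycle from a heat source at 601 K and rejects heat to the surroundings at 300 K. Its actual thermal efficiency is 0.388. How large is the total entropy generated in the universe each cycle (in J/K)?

W = η·Q_H = 0.388 × 2740 = 1063 J, so Q_C = Q_H − W = 1677 J.
Entropy balance on the reservoirs: −Q_H/T_H = -4.559 J/K, +Q_C/T_C = 5.590 J/K.
ΔS_univ = −Q_H/T_H + Q_C/T_C = 1.031 J/K (> 0, since η = 0.388 < η_Carnot = 0.501).

ΔS_univ ≈ 1.031 J/K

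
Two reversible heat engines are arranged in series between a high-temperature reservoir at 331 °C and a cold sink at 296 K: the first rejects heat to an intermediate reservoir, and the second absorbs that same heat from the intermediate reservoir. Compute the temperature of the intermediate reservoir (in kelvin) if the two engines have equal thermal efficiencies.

T_H = 331 °C → 331 + 273.15 = 604.15 K.
Equal efficiencies require 1 − T_m/T_H = 1 − T_C/T_m, i.e. T_m/T_H = T_C/T_m, so T_m = √(T_H·T_C) = √(604.15 × 296.00) = 423 K.

T_m ≈ 423 K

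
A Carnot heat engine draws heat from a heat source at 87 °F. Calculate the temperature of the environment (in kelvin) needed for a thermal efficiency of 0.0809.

T_C ≈ 279 K

T_H = 87 °F → (87 − 32) × 5/9 = 30.56 °C = 303.71 K.
From η = 1 − T_C/T_H, T_C = T_H·(1 − η) = 303.71 × (1 − 0.0809) = 279 K.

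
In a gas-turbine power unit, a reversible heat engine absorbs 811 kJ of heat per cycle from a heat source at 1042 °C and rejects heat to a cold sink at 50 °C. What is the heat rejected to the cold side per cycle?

T_H = 1042 °C → 1042 + 273.15 = 1315.15 K.
T_C = 50 °C → 50 + 273.15 = 323.15 K.
η_rev = 1 − T_C/T_H = 1 − 323.15/1315.15 = 0.7543.
For a reversible cycle Q_C/Q_H = T_C/T_H, so Q_C = 811 × 323.15/1315.15 = 199 kJ.

Q_C ≈ 199 kJ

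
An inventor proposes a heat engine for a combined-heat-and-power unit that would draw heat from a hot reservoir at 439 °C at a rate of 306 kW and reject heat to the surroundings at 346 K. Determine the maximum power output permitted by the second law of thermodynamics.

Ẇ_max ≈ 157 kW

T_H = 439 °C → 439 + 273.15 = 712.15 K.
No engine can exceed the Carnot limit: η_max = 1 − T_C/T_H = 1 − 346.00/712.15 = 0.5141.
W_max = η_max · Q_H = 0.5141 × 306 = 157 kW.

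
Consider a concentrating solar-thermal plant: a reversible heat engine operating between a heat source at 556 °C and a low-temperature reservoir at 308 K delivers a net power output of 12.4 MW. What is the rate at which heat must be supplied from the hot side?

T_H = 556 °C → 556 + 273.15 = 829.15 K.
η_rev = 1 − T_C/T_H = 1 − 308.00/829.15 = 0.6285.
Q_H = W/η = 12.4/0.6285 = 19.7 MW.

Q̇_H ≈ 19.7 MW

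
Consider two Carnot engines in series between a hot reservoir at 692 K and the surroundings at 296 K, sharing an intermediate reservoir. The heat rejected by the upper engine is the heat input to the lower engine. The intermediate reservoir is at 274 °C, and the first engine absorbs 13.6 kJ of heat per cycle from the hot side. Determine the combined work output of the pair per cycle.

Two reversible stages in series are equivalent to a single Carnot engine between T_H and T_C, so η_total = 1 − T_C/T_H = 1 − 296.00/692.00 = 0.5723.
W_total = η_total · Q_H = 0.5723 × 13.6 = 7.78 kJ.

W_total ≈ 7.78 kJ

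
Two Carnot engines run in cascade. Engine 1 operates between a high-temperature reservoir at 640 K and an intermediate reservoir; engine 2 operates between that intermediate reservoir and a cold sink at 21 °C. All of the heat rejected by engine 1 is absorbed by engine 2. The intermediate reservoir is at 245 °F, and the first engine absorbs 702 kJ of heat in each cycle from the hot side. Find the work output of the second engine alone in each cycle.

T_C = 21 °C → 21 + 273.15 = 294.15 K.
T_m = 245 °F → (245 − 32) × 5/9 = 118.33 °C = 391.48 K.
Heat entering the second stage: Q_m = Q_H·(T_m/T_H) = 702 × 391.48/640.00 = 429.4 kJ.
Second-stage efficiency η₂ = 1 − T_C/T_m = 1 − 294.15/391.48 = 0.2486, so W₂ = η₂·Q_m = 106.8 kJ.

W₂ ≈ 106.8 kJ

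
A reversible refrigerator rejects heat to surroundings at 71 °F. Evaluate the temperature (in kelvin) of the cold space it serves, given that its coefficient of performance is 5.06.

T_H = 71 °F → (71 − 32) × 5/9 = 21.67 °C = 294.82 K.
COP_R = T_C/(T_H − T_C) ⇒ T_C = T_H·COP_R/(1 + COP_R) = 294.82 × 5.06/(1 + 5.06) = 246 K.

T_C ≈ 246 K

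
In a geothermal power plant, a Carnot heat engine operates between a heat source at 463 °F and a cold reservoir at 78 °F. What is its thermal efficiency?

η ≈ 0.417

T_H = 463 °F → (463 − 32) × 5/9 = 239.44 °C = 512.59 K.
T_C = 78 °F → (78 − 32) × 5/9 = 25.56 °C = 298.71 K.
Since the cycle is reversible, η = 1 − T_C/T_H = 1 − 298.71/512.59 = 0.417.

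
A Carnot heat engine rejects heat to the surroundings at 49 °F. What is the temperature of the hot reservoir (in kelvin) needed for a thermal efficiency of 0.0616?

T_H ≈ 301.1 K

T_C = 49 °F → (49 − 32) × 5/9 = 9.44 °C = 282.59 K.
From η = 1 − T_C/T_H, solving for T_H gives T_H = T_C/(1 − η) = 282.59/(1 − 0.0616) = 301.1 K.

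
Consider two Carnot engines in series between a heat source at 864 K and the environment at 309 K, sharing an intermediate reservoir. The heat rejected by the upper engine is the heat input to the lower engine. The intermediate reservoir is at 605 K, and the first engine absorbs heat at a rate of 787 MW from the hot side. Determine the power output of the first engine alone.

First-stage efficiency η₁ = 1 − T_m/T_H = 1 − 605.00/864.00 = 0.2998.
W₁ = η₁·Q_H = 0.2998 × 787 = 235.9 MW.

Ẇ₁ ≈ 235.9 MW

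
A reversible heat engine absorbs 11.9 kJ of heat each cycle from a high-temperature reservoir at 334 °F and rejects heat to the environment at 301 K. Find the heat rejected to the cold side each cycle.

T_H = 334 °F → (334 − 32) × 5/9 = 167.78 °C = 440.93 K.
Carnot efficiency: η = 1 − T_C/T_H = 1 − 301.00/440.93 = 0.3173.
For a reversible cycle Q_C/Q_H = T_C/T_H, so Q_C = 11.9 × 301.00/440.93 = 8.12 kJ.

Q_C ≈ 8.12 kJ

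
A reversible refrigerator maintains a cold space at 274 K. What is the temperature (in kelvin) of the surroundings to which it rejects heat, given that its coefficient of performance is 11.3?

T_H ≈ 298 K

COP_R = T_C/(T_H − T_C) ⇒ T_H = T_C·(1 + 1/COP_R) = 274.00 × (1 + 1/11.3) = 298 K.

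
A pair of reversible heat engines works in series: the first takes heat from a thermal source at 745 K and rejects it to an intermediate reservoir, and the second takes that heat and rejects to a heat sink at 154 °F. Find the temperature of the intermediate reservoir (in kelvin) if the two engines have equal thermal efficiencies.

T_m ≈ 504 K

T_C = 154 °F → (154 − 32) × 5/9 = 67.78 °C = 340.93 K.
Equal efficiencies require 1 − T_m/T_H = 1 − T_C/T_m, i.e. T_m/T_H = T_C/T_m, so T_m = √(T_H·T_C) = √(745.00 × 340.93) = 504 K.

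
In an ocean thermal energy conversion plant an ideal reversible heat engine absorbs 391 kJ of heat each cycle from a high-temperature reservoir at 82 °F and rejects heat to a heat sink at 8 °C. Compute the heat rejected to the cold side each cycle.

Q_C ≈ 365 kJ

T_H = 82 °F → (82 − 32) × 5/9 = 27.78 °C = 300.93 K.
T_C = 8 °C → 8 + 273.15 = 281.15 K.
For a reversible engine, η = 1 − T_C/T_H = 1 − 281.15/300.93 = 0.0657.
For a reversible cycle Q_C/Q_H = T_C/T_H, so Q_C = 391 × 281.15/300.93 = 365 kJ.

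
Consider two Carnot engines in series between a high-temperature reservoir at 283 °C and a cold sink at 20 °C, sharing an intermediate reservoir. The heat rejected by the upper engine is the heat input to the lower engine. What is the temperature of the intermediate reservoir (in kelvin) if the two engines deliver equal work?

T_H = 283 °C → 283 + 273.15 = 556.15 K.
T_C = 20 °C → 20 + 273.15 = 293.15 K.
For reversible stages Q_m = Q_H·(T_m/T_H). Setting W₁ = Q_H(1 − T_m/T_H) equal to W₂ = Q_m(1 − T_C/T_m) = Q_H·(T_m − T_C)/T_H gives T_H − T_m = T_m − T_C, so T_m = (T_H + T_C)/2 = (556.15 + 293.15)/2 = 425 K.

T_m ≈ 425 K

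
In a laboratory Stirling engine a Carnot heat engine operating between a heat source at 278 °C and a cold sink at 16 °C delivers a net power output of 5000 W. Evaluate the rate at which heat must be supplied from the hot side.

Q̇_H ≈ 10520 W

T_H = 278 °C → 278 + 273.15 = 551.15 K.
T_C = 16 °C → 16 + 273.15 = 289.15 K.
For a reversible engine, η = 1 − T_C/T_H = 1 − 289.15/551.15 = 0.4754.
Q_H = W/η = 5000/0.4754 = 10520 W.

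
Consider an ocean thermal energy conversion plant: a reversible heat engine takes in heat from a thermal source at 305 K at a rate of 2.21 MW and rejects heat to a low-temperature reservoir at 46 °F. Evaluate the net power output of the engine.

Ẇ ≈ 0.1744 MW

T_C = 46 °F → (46 − 32) × 5/9 = 7.78 °C = 280.93 K.
Since the cycle is reversible, η = 1 − T_C/T_H = 1 − 280.93/305.00 = 0.0789.
W = η·Q_H = 0.0789 × 2.21 = 0.1744 MW.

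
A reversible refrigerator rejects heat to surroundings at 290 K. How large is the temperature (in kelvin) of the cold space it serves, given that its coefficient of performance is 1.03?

COP_R = T_C/(T_H − T_C) ⇒ T_C = T_H·COP_R/(1 + COP_R) = 290.00 × 1.03/(1 + 1.03) = 147 K.

T_C ≈ 147 K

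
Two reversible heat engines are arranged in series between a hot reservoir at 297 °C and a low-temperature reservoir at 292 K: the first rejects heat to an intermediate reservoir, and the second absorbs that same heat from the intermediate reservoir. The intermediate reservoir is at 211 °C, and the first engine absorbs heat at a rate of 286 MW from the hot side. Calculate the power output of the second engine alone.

T_H = 297 °C → 297 + 273.15 = 570.15 K.
T_m = 211 °C → 211 + 273.15 = 484.15 K.
Heat entering the second stage: Q_m = Q_H·(T_m/T_H) = 286 × 484.15/570.15 = 243 MW.
Second-stage efficiency η₂ = 1 − T_C/T_m = 1 − 292.00/484.15 = 0.3969, so W₂ = η₂·Q_m = 96.4 MW.

Ẇ₂ ≈ 96.4 MW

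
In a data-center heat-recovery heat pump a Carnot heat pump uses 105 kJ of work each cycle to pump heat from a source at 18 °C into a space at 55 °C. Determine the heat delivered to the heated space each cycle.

Q_H ≈ 931 kJ

T_H = 55 °C → 55 + 273.15 = 328.15 K.
T_C = 18 °C → 18 + 273.15 = 291.15 K.
COP_HP = T_H/(T_H − T_C) = 328.15/37.00 = 8.8689.
Q_H = COP_HP · W = 8.8689 × 105 = 931 kJ.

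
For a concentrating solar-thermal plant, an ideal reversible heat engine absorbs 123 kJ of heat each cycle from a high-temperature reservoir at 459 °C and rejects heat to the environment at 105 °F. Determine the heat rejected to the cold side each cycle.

Q_C ≈ 52.70 kJ

T_H = 459 °C → 459 + 273.15 = 732.15 K.
T_C = 105 °F → (105 − 32) × 5/9 = 40.56 °C = 313.71 K.
Since the cycle is reversible, η = 1 − T_C/T_H = 1 − 313.71/732.15 = 0.5715.
For a reversible cycle Q_C/Q_H = T_C/T_H, so Q_C = 123 × 313.71/732.15 = 52.70 kJ.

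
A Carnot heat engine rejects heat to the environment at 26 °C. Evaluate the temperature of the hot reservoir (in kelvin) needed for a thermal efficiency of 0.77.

T_H ≈ 1300 K

T_C = 26 °C → 26 + 273.15 = 299.15 K.
From η = 1 − T_C/T_H, solving for T_H gives T_H = T_C/(1 − η) = 299.15/(1 − 0.77) = 1300 K.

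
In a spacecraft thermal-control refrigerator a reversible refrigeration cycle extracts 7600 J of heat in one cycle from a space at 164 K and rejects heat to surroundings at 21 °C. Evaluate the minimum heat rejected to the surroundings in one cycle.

Q_H ≈ 13600 J

T_H = 21 °C → 21 + 273.15 = 294.15 K.
For a reversible cycle Q_H/Q_C = T_H/T_C, so Q_H = Q_C·T_H/T_C = 7600 × 294.15/164.00 = 13600 J.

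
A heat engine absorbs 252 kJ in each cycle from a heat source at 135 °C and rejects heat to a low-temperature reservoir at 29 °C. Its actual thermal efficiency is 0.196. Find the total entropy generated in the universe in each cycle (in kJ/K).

ΔS_univ ≈ 0.05313 kJ/K

T_H = 135 °C → 135 + 273.15 = 408.15 K.
T_C = 29 °C → 29 + 273.15 = 302.15 K.
W = η·Q_H = 0.196 × 252 = 49.39 kJ, so Q_C = Q_H − W = 202.6 kJ.
The hot reservoir loses entropy Q_H/T_H = 252/408.15 = 0.6174 kJ/K; the cold reservoir gains Q_C/T_C = 202.6/302.15 = 0.6706 kJ/K.
ΔS_univ = −Q_H/T_H + Q_C/T_C = 0.05313 kJ/K (> 0, since η = 0.196 < η_Carnot = 0.260).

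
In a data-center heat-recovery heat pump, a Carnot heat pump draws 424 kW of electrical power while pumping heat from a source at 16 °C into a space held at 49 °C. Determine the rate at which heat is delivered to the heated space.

T_H = 49 °C → 49 + 273.15 = 322.15 K.
T_C = 16 °C → 16 + 273.15 = 289.15 K.
Reversible heating COP: COP_HP = T_H/(T_H − T_C) = 322.15/33.00 = 9.7621.
Q_H = COP_HP · W = 9.7621 × 424 = 4139 kW.

Q̇_H ≈ 4139 kW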